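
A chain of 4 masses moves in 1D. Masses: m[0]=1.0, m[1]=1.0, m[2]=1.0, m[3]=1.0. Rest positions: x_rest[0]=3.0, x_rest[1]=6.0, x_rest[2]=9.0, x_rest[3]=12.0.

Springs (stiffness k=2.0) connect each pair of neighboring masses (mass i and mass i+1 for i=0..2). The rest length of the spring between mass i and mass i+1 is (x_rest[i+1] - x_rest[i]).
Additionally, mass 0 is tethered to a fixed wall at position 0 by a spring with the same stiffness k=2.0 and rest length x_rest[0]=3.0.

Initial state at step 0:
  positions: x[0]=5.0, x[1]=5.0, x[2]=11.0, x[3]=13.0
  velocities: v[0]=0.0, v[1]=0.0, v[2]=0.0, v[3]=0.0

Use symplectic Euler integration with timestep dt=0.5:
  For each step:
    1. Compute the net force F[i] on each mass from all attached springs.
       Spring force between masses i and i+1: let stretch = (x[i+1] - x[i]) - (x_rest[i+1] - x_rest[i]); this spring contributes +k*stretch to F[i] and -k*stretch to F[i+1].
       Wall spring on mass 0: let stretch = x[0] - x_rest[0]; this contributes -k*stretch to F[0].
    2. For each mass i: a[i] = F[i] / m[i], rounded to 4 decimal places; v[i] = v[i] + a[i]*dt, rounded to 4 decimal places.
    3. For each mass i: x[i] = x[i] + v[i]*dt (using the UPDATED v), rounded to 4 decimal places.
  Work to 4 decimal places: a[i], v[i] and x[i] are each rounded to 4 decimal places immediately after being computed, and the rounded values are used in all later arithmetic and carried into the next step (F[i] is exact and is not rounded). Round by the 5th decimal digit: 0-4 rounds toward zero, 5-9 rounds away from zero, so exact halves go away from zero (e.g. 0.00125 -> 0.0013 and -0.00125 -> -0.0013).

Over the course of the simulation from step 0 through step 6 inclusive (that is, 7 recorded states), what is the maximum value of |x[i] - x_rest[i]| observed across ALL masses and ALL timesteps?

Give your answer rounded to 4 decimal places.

Answer: 2.7500

Derivation:
Step 0: x=[5.0000 5.0000 11.0000 13.0000] v=[0.0000 0.0000 0.0000 0.0000]
Step 1: x=[2.5000 8.0000 9.0000 13.5000] v=[-5.0000 6.0000 -4.0000 1.0000]
Step 2: x=[1.5000 8.7500 8.7500 13.2500] v=[-2.0000 1.5000 -0.5000 -0.5000]
Step 3: x=[3.3750 5.8750 10.7500 12.2500] v=[3.7500 -5.7500 4.0000 -2.0000]
Step 4: x=[4.8125 4.1875 11.0625 12.0000] v=[2.8750 -3.3750 0.6250 -0.5000]
Step 5: x=[3.5313 6.2500 8.4063 12.7813] v=[-2.5625 4.1250 -5.3125 1.5625]
Step 6: x=[1.8438 8.0313 6.8594 12.8751] v=[-3.3751 3.5626 -3.0938 0.1875]
Max displacement = 2.7500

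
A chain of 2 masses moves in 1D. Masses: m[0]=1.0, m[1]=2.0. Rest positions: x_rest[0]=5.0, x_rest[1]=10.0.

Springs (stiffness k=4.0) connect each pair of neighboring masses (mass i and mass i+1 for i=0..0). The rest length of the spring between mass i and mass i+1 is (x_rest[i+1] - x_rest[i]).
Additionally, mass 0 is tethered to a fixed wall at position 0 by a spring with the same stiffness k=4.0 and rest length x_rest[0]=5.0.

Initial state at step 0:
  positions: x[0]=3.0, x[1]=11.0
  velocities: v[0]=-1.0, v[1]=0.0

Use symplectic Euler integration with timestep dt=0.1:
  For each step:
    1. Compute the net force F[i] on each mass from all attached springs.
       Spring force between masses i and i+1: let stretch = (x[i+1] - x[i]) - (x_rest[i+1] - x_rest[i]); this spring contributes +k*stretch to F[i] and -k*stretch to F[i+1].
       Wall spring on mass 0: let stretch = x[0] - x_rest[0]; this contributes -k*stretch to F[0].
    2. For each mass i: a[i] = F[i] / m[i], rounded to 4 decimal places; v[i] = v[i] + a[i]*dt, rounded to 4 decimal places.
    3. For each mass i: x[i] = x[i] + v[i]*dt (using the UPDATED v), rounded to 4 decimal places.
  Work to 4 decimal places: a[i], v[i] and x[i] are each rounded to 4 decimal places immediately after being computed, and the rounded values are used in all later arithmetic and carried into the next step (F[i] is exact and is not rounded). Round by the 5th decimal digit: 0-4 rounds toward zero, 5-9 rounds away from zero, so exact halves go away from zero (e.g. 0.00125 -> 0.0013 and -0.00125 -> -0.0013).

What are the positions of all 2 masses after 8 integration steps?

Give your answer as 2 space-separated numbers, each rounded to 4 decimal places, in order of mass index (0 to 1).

Answer: 6.7511 9.6108

Derivation:
Step 0: x=[3.0000 11.0000] v=[-1.0000 0.0000]
Step 1: x=[3.1000 10.9400] v=[1.0000 -0.6000]
Step 2: x=[3.3896 10.8232] v=[2.8960 -1.1680]
Step 3: x=[3.8410 10.6577] v=[4.5136 -1.6547]
Step 4: x=[4.4114 10.4559] v=[5.7039 -2.0180]
Step 5: x=[5.0471 10.2332] v=[6.3571 -2.2269]
Step 6: x=[5.6884 10.0068] v=[6.4127 -2.2641]
Step 7: x=[6.2749 9.7940] v=[5.8647 -2.1278]
Step 8: x=[6.7511 9.6108] v=[4.7624 -1.8316]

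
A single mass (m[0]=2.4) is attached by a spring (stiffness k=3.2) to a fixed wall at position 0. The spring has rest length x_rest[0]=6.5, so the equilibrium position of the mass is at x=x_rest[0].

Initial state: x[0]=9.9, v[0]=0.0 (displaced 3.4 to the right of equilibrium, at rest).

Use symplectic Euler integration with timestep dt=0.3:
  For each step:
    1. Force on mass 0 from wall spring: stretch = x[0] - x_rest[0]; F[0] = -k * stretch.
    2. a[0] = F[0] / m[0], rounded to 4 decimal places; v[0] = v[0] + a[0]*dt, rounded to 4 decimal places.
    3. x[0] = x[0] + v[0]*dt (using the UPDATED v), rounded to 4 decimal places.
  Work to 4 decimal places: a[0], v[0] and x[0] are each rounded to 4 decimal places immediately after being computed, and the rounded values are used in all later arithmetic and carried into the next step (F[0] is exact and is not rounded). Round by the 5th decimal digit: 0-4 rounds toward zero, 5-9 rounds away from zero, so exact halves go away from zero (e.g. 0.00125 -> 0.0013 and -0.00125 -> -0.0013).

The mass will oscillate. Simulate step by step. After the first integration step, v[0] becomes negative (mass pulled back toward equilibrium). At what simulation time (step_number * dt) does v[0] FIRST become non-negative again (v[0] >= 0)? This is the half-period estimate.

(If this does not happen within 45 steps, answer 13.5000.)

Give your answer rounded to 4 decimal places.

Step 0: x=[9.9000] v=[0.0000]
Step 1: x=[9.4920] v=[-1.3600]
Step 2: x=[8.7250] v=[-2.5568]
Step 3: x=[7.6910] v=[-3.4468]
Step 4: x=[6.5140] v=[-3.9232]
Step 5: x=[5.3354] v=[-3.9288]
Step 6: x=[4.2965] v=[-3.4630]
Step 7: x=[3.5220] v=[-2.5816]
Step 8: x=[3.1049] v=[-1.3904]
Step 9: x=[3.0952] v=[-0.0324]
Step 10: x=[3.4941] v=[1.3295]
First v>=0 after going negative at step 10, time=3.0000

Answer: 3.0000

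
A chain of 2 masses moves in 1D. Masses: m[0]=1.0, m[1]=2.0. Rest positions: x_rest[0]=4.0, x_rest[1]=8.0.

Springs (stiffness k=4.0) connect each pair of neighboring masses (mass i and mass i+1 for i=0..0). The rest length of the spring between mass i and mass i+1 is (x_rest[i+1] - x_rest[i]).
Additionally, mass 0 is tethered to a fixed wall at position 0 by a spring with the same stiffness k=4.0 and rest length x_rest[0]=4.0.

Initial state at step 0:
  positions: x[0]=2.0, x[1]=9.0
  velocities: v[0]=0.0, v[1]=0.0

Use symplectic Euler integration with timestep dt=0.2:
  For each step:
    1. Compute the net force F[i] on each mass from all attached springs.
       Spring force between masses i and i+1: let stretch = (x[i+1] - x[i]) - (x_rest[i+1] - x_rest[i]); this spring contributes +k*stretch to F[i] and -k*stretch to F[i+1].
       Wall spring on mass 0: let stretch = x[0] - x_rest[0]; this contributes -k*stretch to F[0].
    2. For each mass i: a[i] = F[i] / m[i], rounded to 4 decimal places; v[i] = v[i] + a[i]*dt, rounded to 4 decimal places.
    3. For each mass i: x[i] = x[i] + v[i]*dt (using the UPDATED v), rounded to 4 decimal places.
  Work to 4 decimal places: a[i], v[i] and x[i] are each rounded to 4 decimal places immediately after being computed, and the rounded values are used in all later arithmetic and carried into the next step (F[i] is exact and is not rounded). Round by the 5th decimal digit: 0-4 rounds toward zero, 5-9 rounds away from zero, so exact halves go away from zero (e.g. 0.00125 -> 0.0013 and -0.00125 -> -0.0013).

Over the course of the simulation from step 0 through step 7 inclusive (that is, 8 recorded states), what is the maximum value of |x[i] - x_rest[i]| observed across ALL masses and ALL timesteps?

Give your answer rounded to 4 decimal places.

Answer: 2.3677

Derivation:
Step 0: x=[2.0000 9.0000] v=[0.0000 0.0000]
Step 1: x=[2.8000 8.7600] v=[4.0000 -1.2000]
Step 2: x=[4.1056 8.3632] v=[6.5280 -1.9840]
Step 3: x=[5.4355 7.9458] v=[6.6496 -2.0870]
Step 4: x=[6.2974 7.6476] v=[4.3094 -1.4911]
Step 5: x=[6.3677 7.5614] v=[0.3516 -0.4312]
Step 6: x=[5.6102 7.6997] v=[-3.7876 0.6913]
Step 7: x=[4.2894 7.9908] v=[-6.6042 1.4555]
Max displacement = 2.3677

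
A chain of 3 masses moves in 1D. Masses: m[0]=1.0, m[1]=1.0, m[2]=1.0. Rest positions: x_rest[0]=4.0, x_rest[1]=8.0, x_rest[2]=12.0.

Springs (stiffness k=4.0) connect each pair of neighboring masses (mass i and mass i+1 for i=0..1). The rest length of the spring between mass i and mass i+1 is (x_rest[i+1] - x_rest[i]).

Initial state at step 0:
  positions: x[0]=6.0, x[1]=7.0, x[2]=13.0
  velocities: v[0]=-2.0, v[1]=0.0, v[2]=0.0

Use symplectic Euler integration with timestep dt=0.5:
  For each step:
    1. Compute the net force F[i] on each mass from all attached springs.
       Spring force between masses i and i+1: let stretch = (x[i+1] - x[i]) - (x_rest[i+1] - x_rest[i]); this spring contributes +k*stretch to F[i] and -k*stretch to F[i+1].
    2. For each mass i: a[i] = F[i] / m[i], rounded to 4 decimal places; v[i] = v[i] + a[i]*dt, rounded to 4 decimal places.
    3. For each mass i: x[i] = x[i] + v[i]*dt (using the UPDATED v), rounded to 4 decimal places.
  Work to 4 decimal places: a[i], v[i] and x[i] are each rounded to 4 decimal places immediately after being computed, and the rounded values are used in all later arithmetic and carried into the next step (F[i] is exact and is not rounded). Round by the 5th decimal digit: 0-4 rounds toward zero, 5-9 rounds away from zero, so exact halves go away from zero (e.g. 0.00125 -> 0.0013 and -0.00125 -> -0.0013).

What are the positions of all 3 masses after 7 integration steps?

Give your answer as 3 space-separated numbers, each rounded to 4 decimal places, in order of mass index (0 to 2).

Step 0: x=[6.0000 7.0000 13.0000] v=[-2.0000 0.0000 0.0000]
Step 1: x=[2.0000 12.0000 11.0000] v=[-8.0000 10.0000 -4.0000]
Step 2: x=[4.0000 6.0000 14.0000] v=[4.0000 -12.0000 6.0000]
Step 3: x=[4.0000 6.0000 13.0000] v=[0.0000 0.0000 -2.0000]
Step 4: x=[2.0000 11.0000 9.0000] v=[-4.0000 10.0000 -8.0000]
Step 5: x=[5.0000 5.0000 11.0000] v=[6.0000 -12.0000 4.0000]
Step 6: x=[4.0000 5.0000 11.0000] v=[-2.0000 0.0000 0.0000]
Step 7: x=[0.0000 10.0000 9.0000] v=[-8.0000 10.0000 -4.0000]

Answer: 0.0000 10.0000 9.0000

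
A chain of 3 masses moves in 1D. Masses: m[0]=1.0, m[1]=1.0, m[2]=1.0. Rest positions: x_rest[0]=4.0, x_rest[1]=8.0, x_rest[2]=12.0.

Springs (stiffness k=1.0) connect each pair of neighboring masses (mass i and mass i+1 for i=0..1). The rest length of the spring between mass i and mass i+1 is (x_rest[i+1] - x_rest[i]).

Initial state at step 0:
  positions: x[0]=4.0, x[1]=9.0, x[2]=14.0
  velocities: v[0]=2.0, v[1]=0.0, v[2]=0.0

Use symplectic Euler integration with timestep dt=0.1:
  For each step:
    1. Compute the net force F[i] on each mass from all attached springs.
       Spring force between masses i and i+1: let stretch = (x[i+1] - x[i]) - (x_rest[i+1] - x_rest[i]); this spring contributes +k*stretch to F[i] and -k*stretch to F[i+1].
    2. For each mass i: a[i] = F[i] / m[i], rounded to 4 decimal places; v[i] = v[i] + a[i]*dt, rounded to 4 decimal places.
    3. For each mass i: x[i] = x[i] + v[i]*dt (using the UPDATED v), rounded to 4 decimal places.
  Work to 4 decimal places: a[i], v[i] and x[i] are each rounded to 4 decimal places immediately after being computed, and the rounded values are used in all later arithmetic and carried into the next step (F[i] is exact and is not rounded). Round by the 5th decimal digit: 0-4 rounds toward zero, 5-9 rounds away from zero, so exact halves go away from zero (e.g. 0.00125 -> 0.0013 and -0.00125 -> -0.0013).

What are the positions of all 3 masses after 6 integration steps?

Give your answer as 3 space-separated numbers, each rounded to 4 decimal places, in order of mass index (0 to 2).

Answer: 5.3352 9.0667 13.7980

Derivation:
Step 0: x=[4.0000 9.0000 14.0000] v=[2.0000 0.0000 0.0000]
Step 1: x=[4.2100 9.0000 13.9900] v=[2.1000 0.0000 -0.1000]
Step 2: x=[4.4279 9.0020 13.9701] v=[2.1790 0.0200 -0.1990]
Step 3: x=[4.6515 9.0079 13.9405] v=[2.2364 0.0594 -0.2958]
Step 4: x=[4.8787 9.0196 13.9016] v=[2.2720 0.1170 -0.3891]
Step 5: x=[5.1073 9.0387 13.8539] v=[2.2861 0.1911 -0.4773]
Step 6: x=[5.3352 9.0667 13.7980] v=[2.2792 0.2795 -0.5588]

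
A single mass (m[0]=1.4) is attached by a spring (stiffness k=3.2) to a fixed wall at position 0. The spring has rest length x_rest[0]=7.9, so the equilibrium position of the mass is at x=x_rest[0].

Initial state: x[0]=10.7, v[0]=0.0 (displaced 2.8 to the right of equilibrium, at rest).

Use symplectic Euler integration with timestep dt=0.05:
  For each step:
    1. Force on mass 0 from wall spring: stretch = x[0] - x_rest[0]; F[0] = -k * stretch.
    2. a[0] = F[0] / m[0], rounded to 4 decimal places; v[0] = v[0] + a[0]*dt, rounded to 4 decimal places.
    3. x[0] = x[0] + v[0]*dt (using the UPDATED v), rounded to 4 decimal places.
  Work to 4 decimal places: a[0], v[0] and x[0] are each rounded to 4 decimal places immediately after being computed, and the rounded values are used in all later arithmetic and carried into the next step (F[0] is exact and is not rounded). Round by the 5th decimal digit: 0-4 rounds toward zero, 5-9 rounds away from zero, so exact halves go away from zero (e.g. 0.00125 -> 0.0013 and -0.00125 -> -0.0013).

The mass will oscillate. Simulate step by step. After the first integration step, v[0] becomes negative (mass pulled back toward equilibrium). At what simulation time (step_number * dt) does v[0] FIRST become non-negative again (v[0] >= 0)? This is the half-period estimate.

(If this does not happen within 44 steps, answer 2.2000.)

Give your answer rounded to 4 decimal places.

Answer: 2.1000

Derivation:
Step 0: x=[10.7000] v=[0.0000]
Step 1: x=[10.6840] v=[-0.3200]
Step 2: x=[10.6521] v=[-0.6382]
Step 3: x=[10.6045] v=[-0.9527]
Step 4: x=[10.5414] v=[-1.2618]
Step 5: x=[10.4632] v=[-1.5637]
Step 6: x=[10.3704] v=[-1.8566]
Step 7: x=[10.2635] v=[-2.1389]
Step 8: x=[10.1431] v=[-2.4090]
Step 9: x=[10.0098] v=[-2.6654]
Step 10: x=[9.8645] v=[-2.9065]
Step 11: x=[9.7080] v=[-3.1310]
Step 12: x=[9.5411] v=[-3.3376]
Step 13: x=[9.3648] v=[-3.5252]
Step 14: x=[9.1802] v=[-3.6926]
Step 15: x=[8.9883] v=[-3.8389]
Step 16: x=[8.7901] v=[-3.9633]
Step 17: x=[8.5869] v=[-4.0650]
Step 18: x=[8.3797] v=[-4.1435]
Step 19: x=[8.1698] v=[-4.1983]
Step 20: x=[7.9583] v=[-4.2291]
Step 21: x=[7.7465] v=[-4.2358]
Step 22: x=[7.5356] v=[-4.2183]
Step 23: x=[7.3268] v=[-4.1767]
Step 24: x=[7.1212] v=[-4.1112]
Step 25: x=[6.9201] v=[-4.0222]
Step 26: x=[6.7246] v=[-3.9102]
Step 27: x=[6.5358] v=[-3.7759]
Step 28: x=[6.3548] v=[-3.6200]
Step 29: x=[6.1826] v=[-3.4434]
Step 30: x=[6.0202] v=[-3.2471]
Step 31: x=[5.8686] v=[-3.0323]
Step 32: x=[5.7286] v=[-2.8001]
Step 33: x=[5.6010] v=[-2.5519]
Step 34: x=[5.4865] v=[-2.2892]
Step 35: x=[5.3858] v=[-2.0134]
Step 36: x=[5.2995] v=[-1.7261]
Step 37: x=[5.2281] v=[-1.4289]
Step 38: x=[5.1719] v=[-1.1235]
Step 39: x=[5.1313] v=[-0.8117]
Step 40: x=[5.1065] v=[-0.4953]
Step 41: x=[5.0977] v=[-0.1760]
Step 42: x=[5.1049] v=[0.1443]
First v>=0 after going negative at step 42, time=2.1000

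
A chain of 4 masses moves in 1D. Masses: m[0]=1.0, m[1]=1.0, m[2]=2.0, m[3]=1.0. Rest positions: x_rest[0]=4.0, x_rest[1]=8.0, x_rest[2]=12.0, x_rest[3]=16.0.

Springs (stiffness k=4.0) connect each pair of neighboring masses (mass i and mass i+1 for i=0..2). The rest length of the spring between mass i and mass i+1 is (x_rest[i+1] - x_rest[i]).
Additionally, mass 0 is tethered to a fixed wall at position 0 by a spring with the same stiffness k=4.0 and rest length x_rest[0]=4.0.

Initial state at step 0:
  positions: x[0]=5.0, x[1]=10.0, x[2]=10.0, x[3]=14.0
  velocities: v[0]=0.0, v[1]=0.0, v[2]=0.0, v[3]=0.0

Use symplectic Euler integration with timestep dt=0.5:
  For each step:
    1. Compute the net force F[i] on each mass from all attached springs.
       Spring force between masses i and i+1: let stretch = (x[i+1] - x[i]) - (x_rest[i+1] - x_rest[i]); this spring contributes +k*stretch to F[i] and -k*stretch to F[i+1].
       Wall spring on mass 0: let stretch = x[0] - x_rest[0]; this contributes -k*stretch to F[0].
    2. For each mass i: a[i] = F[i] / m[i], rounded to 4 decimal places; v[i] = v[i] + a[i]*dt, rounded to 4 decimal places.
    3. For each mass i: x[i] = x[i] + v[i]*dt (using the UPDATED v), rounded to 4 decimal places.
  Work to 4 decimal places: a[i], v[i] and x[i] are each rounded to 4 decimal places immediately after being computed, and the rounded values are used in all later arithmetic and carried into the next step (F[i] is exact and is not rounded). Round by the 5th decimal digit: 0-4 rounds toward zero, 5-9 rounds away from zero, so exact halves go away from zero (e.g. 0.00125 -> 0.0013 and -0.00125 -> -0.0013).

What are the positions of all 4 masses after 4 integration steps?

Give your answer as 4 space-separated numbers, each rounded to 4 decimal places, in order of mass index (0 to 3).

Answer: 6.5000 6.0000 11.5000 16.5000

Derivation:
Step 0: x=[5.0000 10.0000 10.0000 14.0000] v=[0.0000 0.0000 0.0000 0.0000]
Step 1: x=[5.0000 5.0000 12.0000 14.0000] v=[0.0000 -10.0000 4.0000 0.0000]
Step 2: x=[0.0000 7.0000 11.5000 16.0000] v=[-10.0000 4.0000 -1.0000 4.0000]
Step 3: x=[2.0000 6.5000 11.0000 17.5000] v=[4.0000 -1.0000 -1.0000 3.0000]
Step 4: x=[6.5000 6.0000 11.5000 16.5000] v=[9.0000 -1.0000 1.0000 -2.0000]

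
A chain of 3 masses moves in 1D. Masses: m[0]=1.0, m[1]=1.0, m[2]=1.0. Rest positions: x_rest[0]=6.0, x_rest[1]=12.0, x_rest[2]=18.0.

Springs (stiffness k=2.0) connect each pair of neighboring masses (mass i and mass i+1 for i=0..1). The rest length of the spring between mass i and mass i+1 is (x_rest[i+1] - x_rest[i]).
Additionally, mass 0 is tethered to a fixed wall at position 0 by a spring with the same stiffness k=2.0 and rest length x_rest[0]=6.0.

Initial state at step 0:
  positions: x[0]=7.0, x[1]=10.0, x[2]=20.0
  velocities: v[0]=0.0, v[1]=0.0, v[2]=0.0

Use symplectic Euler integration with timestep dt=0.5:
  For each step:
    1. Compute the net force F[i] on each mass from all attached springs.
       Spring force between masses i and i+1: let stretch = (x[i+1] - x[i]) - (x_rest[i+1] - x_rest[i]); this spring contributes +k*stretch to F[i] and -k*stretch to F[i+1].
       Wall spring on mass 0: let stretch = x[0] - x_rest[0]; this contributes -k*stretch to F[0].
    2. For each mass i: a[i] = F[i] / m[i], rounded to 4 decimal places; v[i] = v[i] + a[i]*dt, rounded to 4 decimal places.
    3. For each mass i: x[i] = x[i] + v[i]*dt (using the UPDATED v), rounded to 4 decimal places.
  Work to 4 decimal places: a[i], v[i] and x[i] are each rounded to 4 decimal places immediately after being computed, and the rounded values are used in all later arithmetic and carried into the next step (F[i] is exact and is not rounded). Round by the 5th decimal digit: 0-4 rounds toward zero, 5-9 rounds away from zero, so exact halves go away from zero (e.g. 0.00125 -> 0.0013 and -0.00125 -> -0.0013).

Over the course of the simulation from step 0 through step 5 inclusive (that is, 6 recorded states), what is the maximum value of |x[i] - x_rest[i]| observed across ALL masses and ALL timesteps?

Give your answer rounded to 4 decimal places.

Step 0: x=[7.0000 10.0000 20.0000] v=[0.0000 0.0000 0.0000]
Step 1: x=[5.0000 13.5000 18.0000] v=[-4.0000 7.0000 -4.0000]
Step 2: x=[4.7500 15.0000 16.7500] v=[-0.5000 3.0000 -2.5000]
Step 3: x=[7.2500 12.2500 17.6250] v=[5.0000 -5.5000 1.7500]
Step 4: x=[8.6250 9.6875 18.8125] v=[2.7500 -5.1250 2.3750]
Step 5: x=[6.2188 11.1563 18.4375] v=[-4.8125 2.9375 -0.7500]
Max displacement = 3.0000

Answer: 3.0000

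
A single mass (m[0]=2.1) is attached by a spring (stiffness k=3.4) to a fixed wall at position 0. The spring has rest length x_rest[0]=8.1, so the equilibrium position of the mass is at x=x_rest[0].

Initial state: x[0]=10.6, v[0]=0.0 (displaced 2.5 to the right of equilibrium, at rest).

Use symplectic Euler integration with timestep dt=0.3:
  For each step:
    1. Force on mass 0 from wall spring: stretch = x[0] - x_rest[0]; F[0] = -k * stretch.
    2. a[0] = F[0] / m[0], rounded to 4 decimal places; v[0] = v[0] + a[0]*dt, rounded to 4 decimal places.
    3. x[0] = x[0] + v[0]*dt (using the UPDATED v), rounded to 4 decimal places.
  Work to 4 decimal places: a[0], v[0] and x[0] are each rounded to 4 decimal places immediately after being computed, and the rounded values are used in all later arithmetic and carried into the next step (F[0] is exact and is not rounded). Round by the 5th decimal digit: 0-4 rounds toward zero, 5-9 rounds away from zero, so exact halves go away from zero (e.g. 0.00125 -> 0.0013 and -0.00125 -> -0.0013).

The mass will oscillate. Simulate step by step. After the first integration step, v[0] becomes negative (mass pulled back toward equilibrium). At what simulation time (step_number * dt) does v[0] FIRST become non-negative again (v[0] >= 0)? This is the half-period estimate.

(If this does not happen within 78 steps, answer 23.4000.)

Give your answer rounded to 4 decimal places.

Answer: 2.7000

Derivation:
Step 0: x=[10.6000] v=[0.0000]
Step 1: x=[10.2357] v=[-1.2143]
Step 2: x=[9.5602] v=[-2.2516]
Step 3: x=[8.6720] v=[-2.9608]
Step 4: x=[7.7004] v=[-3.2386]
Step 5: x=[6.7871] v=[-3.0445]
Step 6: x=[6.0651] v=[-2.4068]
Step 7: x=[5.6396] v=[-1.4184]
Step 8: x=[5.5726] v=[-0.2234]
Step 9: x=[5.8739] v=[1.0042]
First v>=0 after going negative at step 9, time=2.7000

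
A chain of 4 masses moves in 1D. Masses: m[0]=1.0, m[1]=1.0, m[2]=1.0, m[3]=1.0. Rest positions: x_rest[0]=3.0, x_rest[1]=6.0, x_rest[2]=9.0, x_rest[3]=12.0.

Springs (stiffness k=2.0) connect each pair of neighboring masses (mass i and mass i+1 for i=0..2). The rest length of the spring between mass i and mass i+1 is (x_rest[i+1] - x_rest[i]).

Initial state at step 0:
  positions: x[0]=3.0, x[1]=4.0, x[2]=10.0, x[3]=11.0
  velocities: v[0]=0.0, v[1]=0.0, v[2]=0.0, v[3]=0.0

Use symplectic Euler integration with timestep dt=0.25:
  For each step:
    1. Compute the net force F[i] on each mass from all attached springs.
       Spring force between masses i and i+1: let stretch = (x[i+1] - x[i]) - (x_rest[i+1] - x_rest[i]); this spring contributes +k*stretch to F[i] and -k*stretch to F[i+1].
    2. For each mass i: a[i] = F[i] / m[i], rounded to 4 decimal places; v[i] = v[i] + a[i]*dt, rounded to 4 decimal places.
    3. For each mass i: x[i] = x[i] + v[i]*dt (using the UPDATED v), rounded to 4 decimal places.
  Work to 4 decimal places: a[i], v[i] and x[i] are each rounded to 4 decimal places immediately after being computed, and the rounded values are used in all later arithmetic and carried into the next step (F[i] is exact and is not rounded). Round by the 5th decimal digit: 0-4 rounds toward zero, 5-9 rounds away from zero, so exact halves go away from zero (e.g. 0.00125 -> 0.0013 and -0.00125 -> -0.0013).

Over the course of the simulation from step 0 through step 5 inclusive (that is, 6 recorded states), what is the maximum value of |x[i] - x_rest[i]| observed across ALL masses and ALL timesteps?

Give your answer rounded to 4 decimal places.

Answer: 2.0103

Derivation:
Step 0: x=[3.0000 4.0000 10.0000 11.0000] v=[0.0000 0.0000 0.0000 0.0000]
Step 1: x=[2.7500 4.6250 9.3750 11.2500] v=[-1.0000 2.5000 -2.5000 1.0000]
Step 2: x=[2.3594 5.6094 8.3906 11.6406] v=[-1.5625 3.9375 -3.9375 1.5625]
Step 3: x=[2.0000 6.5352 7.4648 12.0000] v=[-1.4375 3.7031 -3.7031 1.4375]
Step 4: x=[1.8325 7.0103 6.9897 12.1675] v=[-0.6699 1.9003 -1.9003 0.6699]
Step 5: x=[1.9373 6.8356 7.1644 12.0628] v=[0.4190 -0.6989 0.6989 -0.4190]
Max displacement = 2.0103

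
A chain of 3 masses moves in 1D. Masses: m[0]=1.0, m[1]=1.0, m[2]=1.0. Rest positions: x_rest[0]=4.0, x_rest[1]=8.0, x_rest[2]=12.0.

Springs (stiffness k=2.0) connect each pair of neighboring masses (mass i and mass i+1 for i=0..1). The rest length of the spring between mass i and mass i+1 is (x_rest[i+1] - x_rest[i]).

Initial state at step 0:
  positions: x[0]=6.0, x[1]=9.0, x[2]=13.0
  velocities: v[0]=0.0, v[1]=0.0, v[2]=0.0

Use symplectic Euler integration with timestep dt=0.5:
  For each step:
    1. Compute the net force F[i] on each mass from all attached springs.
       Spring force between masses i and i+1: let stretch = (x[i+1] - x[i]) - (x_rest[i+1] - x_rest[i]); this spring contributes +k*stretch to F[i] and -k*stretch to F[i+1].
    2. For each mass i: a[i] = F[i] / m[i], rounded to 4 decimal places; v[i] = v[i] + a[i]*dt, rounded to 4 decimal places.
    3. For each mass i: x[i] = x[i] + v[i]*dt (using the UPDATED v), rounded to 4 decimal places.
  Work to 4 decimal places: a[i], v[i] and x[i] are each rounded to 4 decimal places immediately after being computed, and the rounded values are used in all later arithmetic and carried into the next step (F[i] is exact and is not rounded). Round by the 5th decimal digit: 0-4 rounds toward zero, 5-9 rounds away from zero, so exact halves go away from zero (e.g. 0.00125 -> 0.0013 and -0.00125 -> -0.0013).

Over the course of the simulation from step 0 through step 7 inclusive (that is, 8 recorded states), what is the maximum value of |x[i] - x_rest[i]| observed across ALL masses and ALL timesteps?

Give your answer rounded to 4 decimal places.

Step 0: x=[6.0000 9.0000 13.0000] v=[0.0000 0.0000 0.0000]
Step 1: x=[5.5000 9.5000 13.0000] v=[-1.0000 1.0000 0.0000]
Step 2: x=[5.0000 9.7500 13.2500] v=[-1.0000 0.5000 0.5000]
Step 3: x=[4.8750 9.3750 13.7500] v=[-0.2500 -0.7500 1.0000]
Step 4: x=[5.0000 8.9375 14.0625] v=[0.2500 -0.8750 0.6250]
Step 5: x=[5.0938 9.0938 13.8125] v=[0.1875 0.3125 -0.5000]
Step 6: x=[5.1876 9.6094 13.2032] v=[0.1875 1.0312 -1.2187]
Step 7: x=[5.4923 9.7110 12.7970] v=[0.6093 0.2032 -0.8125]
Max displacement = 2.0625

Answer: 2.0625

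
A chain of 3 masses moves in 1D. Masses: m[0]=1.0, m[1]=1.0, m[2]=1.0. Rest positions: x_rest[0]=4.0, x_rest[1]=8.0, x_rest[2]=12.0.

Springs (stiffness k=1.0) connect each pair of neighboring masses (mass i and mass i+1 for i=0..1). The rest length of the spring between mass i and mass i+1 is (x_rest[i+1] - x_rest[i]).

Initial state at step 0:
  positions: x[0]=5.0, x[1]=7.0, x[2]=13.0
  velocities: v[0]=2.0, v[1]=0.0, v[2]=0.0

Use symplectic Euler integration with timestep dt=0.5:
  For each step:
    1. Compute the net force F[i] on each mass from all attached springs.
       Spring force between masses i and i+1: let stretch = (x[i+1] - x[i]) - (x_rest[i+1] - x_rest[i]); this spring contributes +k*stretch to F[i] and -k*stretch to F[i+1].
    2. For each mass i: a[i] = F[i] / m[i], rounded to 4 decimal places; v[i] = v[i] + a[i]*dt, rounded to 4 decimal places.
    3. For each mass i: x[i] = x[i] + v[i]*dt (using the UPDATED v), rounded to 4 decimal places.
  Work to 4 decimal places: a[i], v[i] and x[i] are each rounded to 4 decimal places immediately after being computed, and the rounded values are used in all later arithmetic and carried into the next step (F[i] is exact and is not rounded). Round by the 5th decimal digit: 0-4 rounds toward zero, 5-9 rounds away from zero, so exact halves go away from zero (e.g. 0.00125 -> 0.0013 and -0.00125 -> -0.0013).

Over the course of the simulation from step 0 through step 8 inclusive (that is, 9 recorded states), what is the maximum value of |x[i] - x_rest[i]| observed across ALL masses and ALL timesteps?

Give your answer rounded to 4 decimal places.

Answer: 4.1514

Derivation:
Step 0: x=[5.0000 7.0000 13.0000] v=[2.0000 0.0000 0.0000]
Step 1: x=[5.5000 8.0000 12.5000] v=[1.0000 2.0000 -1.0000]
Step 2: x=[5.6250 9.5000 11.8750] v=[0.2500 3.0000 -1.2500]
Step 3: x=[5.7188 10.6250 11.6563] v=[0.1875 2.2500 -0.4375]
Step 4: x=[6.0391 10.7813 12.1798] v=[0.6406 0.3126 1.0469]
Step 5: x=[6.5450 10.1017 13.3537] v=[1.0117 -1.3593 2.3477]
Step 6: x=[6.9401 9.3459 14.7146] v=[0.7901 -1.5117 2.7217]
Step 7: x=[6.9366 9.3308 15.7333] v=[-0.0070 -0.0303 2.0374]
Step 8: x=[6.5317 10.3178 16.1514] v=[-0.8099 1.9739 0.8362]
Max displacement = 4.1514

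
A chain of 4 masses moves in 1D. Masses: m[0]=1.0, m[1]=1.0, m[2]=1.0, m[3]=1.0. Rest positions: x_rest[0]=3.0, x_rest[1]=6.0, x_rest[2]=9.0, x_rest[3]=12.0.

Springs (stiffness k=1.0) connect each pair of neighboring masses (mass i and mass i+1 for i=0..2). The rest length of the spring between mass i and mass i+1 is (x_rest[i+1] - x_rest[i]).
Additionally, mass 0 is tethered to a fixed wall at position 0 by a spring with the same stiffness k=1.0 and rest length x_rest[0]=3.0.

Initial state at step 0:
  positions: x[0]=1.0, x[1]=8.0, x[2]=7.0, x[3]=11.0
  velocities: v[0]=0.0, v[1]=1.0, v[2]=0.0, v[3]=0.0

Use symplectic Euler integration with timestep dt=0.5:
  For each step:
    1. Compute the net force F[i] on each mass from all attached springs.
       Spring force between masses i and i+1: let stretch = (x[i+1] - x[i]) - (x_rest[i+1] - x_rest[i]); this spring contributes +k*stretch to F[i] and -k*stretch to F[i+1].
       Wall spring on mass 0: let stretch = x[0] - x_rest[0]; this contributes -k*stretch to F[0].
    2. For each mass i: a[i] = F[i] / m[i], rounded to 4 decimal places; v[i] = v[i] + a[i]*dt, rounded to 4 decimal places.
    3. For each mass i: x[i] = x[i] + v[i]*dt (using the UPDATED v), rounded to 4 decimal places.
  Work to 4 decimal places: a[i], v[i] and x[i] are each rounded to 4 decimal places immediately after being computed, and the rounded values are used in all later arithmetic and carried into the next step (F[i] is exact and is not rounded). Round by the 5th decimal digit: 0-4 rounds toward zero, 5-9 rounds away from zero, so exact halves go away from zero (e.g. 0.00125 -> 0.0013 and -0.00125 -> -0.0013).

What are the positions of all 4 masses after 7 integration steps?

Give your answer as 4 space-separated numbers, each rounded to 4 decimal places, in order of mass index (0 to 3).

Step 0: x=[1.0000 8.0000 7.0000 11.0000] v=[0.0000 1.0000 0.0000 0.0000]
Step 1: x=[2.5000 6.5000 8.2500 10.7500] v=[3.0000 -3.0000 2.5000 -0.5000]
Step 2: x=[4.3750 4.4375 9.6875 10.6250] v=[3.7500 -4.1250 2.8750 -0.2500]
Step 3: x=[5.1719 3.6719 10.0469 11.0157] v=[1.5938 -1.5313 0.7188 0.7813]
Step 4: x=[4.3008 4.8750 9.0548 11.9142] v=[-1.7422 2.4062 -1.9843 1.7969]
Step 5: x=[2.4981 6.9795 7.7326 12.8478] v=[-3.6055 4.2090 -2.6445 1.8672]
Step 6: x=[1.1912 8.1520 7.5009 13.2526] v=[-2.6139 2.3449 -0.4635 0.8096]
Step 7: x=[1.3267 7.4215 8.8699 12.9695] v=[0.2709 -1.4611 2.7379 -0.5663]

Answer: 1.3267 7.4215 8.8699 12.9695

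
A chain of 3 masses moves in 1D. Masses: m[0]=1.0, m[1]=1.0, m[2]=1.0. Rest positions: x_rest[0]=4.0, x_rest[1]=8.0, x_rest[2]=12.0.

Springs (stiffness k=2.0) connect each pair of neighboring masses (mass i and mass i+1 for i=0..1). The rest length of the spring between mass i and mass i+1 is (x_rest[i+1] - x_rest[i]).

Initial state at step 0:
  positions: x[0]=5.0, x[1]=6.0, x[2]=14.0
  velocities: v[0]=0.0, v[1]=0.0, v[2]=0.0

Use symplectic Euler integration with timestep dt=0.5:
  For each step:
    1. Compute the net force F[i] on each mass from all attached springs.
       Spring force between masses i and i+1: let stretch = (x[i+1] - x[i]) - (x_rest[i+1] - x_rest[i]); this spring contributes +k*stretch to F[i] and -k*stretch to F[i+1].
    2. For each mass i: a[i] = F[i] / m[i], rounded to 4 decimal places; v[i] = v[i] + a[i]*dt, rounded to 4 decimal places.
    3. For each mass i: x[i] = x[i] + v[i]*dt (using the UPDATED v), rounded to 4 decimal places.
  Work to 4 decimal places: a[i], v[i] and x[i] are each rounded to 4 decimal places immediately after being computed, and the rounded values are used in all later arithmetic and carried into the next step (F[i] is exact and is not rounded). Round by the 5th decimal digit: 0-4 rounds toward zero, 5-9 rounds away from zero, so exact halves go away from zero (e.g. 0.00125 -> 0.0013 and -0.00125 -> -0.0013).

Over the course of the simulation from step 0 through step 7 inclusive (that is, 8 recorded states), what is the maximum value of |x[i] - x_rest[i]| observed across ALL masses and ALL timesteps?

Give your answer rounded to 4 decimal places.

Step 0: x=[5.0000 6.0000 14.0000] v=[0.0000 0.0000 0.0000]
Step 1: x=[3.5000 9.5000 12.0000] v=[-3.0000 7.0000 -4.0000]
Step 2: x=[3.0000 11.2500 10.7500] v=[-1.0000 3.5000 -2.5000]
Step 3: x=[4.6250 8.6250 11.7500] v=[3.2500 -5.2500 2.0000]
Step 4: x=[6.2500 5.5625 13.1875] v=[3.2500 -6.1250 2.8750]
Step 5: x=[5.5313 6.6563 12.8125] v=[-1.4375 2.1875 -0.7500]
Step 6: x=[3.3751 10.2657 11.3594] v=[-4.3125 7.2187 -2.9062]
Step 7: x=[2.6642 10.9766 11.3595] v=[-1.4219 1.4218 0.0001]
Max displacement = 3.2500

Answer: 3.2500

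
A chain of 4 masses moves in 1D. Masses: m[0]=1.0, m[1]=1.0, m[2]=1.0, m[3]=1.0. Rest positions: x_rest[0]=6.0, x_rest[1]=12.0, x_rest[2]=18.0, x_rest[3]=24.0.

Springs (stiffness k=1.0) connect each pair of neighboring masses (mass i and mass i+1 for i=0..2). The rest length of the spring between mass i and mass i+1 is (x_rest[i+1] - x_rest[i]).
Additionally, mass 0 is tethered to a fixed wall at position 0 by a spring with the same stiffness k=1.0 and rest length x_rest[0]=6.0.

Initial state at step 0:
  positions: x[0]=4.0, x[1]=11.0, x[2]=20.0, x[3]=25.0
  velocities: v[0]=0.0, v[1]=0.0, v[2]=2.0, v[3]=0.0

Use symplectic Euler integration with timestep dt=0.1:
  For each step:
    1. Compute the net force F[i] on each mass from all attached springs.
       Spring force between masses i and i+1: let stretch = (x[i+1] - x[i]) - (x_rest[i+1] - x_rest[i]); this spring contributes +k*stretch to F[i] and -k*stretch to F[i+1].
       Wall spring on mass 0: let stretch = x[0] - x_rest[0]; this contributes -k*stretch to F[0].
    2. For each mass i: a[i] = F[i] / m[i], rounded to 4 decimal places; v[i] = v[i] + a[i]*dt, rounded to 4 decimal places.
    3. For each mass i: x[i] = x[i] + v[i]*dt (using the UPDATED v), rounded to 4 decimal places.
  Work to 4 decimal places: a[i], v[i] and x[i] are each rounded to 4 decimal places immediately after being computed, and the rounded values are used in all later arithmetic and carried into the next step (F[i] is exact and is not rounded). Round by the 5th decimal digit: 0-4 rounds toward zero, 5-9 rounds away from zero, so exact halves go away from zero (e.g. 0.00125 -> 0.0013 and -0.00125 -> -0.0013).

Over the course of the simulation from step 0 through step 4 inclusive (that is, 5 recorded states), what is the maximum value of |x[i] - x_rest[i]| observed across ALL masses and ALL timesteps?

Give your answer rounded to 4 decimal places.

Step 0: x=[4.0000 11.0000 20.0000 25.0000] v=[0.0000 0.0000 2.0000 0.0000]
Step 1: x=[4.0300 11.0200 20.1600 25.0100] v=[0.3000 0.2000 1.6000 0.1000]
Step 2: x=[4.0896 11.0615 20.2771 25.0315] v=[0.5960 0.4150 1.1710 0.2150]
Step 3: x=[4.1780 11.1254 20.3496 25.0655] v=[0.8842 0.6394 0.7249 0.3396]
Step 4: x=[4.2941 11.2121 20.3770 25.1123] v=[1.1611 0.8671 0.2741 0.4680]
Max displacement = 2.3770

Answer: 2.3770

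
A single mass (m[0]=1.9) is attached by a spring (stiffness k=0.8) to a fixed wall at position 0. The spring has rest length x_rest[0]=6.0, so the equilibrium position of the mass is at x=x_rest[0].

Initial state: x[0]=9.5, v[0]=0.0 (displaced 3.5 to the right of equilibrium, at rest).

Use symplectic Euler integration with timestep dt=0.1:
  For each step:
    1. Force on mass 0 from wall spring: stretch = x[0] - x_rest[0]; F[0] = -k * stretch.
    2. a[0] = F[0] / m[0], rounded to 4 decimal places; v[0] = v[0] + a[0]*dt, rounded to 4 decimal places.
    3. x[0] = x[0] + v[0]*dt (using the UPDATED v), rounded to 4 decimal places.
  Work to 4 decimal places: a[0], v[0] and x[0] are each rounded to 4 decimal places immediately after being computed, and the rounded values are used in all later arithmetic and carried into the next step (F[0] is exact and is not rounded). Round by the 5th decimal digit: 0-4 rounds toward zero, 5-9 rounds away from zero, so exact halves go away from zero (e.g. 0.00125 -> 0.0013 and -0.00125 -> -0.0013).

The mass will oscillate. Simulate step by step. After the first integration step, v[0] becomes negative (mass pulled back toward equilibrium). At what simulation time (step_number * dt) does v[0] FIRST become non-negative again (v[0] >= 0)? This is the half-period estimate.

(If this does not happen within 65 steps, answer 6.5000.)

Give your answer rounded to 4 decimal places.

Step 0: x=[9.5000] v=[0.0000]
Step 1: x=[9.4853] v=[-0.1474]
Step 2: x=[9.4559] v=[-0.2942]
Step 3: x=[9.4119] v=[-0.4397]
Step 4: x=[9.3536] v=[-0.5834]
Step 5: x=[9.2811] v=[-0.7246]
Step 6: x=[9.1948] v=[-0.8628]
Step 7: x=[9.0951] v=[-0.9973]
Step 8: x=[8.9823] v=[-1.1276]
Step 9: x=[8.8570] v=[-1.2532]
Step 10: x=[8.7197] v=[-1.3735]
Step 11: x=[8.5709] v=[-1.4880]
Step 12: x=[8.4113] v=[-1.5963]
Step 13: x=[8.2415] v=[-1.6978]
Step 14: x=[8.0623] v=[-1.7922]
Step 15: x=[7.8744] v=[-1.8790]
Step 16: x=[7.6786] v=[-1.9579]
Step 17: x=[7.4757] v=[-2.0286]
Step 18: x=[7.2666] v=[-2.0907]
Step 19: x=[7.0522] v=[-2.1440]
Step 20: x=[6.8334] v=[-2.1883]
Step 21: x=[6.6111] v=[-2.2234]
Step 22: x=[6.3862] v=[-2.2491]
Step 23: x=[6.1597] v=[-2.2654]
Step 24: x=[5.9325] v=[-2.2721]
Step 25: x=[5.7056] v=[-2.2693]
Step 26: x=[5.4799] v=[-2.2569]
Step 27: x=[5.2564] v=[-2.2350]
Step 28: x=[5.0360] v=[-2.2037]
Step 29: x=[4.8197] v=[-2.1631]
Step 30: x=[4.6084] v=[-2.1134]
Step 31: x=[4.4029] v=[-2.0548]
Step 32: x=[4.2041] v=[-1.9876]
Step 33: x=[4.0129] v=[-1.9120]
Step 34: x=[3.8301] v=[-1.8283]
Step 35: x=[3.6564] v=[-1.7369]
Step 36: x=[3.4926] v=[-1.6382]
Step 37: x=[3.3393] v=[-1.5326]
Step 38: x=[3.1972] v=[-1.4206]
Step 39: x=[3.0669] v=[-1.3026]
Step 40: x=[2.9490] v=[-1.1791]
Step 41: x=[2.8439] v=[-1.0506]
Step 42: x=[2.7521] v=[-0.9177]
Step 43: x=[2.6740] v=[-0.7810]
Step 44: x=[2.6099] v=[-0.6410]
Step 45: x=[2.5601] v=[-0.4983]
Step 46: x=[2.5248] v=[-0.3535]
Step 47: x=[2.5041] v=[-0.2072]
Step 48: x=[2.4981] v=[-0.0600]
Step 49: x=[2.5069] v=[0.0875]
First v>=0 after going negative at step 49, time=4.9000

Answer: 4.9000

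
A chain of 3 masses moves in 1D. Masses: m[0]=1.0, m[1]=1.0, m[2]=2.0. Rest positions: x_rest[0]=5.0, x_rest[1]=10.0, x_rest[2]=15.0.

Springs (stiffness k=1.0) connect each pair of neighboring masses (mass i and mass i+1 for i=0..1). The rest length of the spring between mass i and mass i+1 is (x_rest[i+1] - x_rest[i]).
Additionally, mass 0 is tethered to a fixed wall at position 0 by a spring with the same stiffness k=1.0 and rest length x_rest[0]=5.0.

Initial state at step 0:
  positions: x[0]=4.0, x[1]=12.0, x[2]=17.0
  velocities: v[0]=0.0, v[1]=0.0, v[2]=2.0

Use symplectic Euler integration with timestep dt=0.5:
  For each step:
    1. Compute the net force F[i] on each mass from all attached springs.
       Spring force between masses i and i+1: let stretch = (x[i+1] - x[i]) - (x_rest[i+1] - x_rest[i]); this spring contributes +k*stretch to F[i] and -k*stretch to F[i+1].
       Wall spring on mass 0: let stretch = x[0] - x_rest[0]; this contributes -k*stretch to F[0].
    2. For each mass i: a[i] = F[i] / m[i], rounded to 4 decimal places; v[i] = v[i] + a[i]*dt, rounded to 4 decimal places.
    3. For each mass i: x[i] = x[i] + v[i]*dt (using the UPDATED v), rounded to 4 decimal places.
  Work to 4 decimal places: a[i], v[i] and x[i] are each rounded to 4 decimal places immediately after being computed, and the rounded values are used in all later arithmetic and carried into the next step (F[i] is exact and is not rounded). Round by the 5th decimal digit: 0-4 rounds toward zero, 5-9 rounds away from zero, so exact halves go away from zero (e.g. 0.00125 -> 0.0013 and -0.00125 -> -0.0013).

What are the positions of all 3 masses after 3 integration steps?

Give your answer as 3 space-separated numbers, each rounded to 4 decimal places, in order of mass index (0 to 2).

Answer: 7.1250 10.9610 19.1680

Derivation:
Step 0: x=[4.0000 12.0000 17.0000] v=[0.0000 0.0000 2.0000]
Step 1: x=[5.0000 11.2500 18.0000] v=[2.0000 -1.5000 2.0000]
Step 2: x=[6.3125 10.6250 18.7813] v=[2.6250 -1.2500 1.5625]
Step 3: x=[7.1250 10.9610 19.1680] v=[1.6250 0.6719 0.7734]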